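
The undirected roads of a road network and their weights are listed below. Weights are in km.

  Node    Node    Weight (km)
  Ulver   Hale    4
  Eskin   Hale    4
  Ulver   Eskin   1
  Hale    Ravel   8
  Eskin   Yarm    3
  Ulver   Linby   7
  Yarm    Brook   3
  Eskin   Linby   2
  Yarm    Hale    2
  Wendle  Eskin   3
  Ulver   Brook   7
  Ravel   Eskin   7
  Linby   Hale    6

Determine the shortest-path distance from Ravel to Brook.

Compare a few routes:
Ravel → Eskin → Yarm → Brook: 7+3+3 = 13
Ravel → Eskin → Ulver → Brook: 7+1+7 = 15
Ravel → Eskin → Hale → Yarm → Brook: 7+4+2+3 = 16
Cheapest is Ravel → Eskin → Yarm → Brook at 13 km.

13 km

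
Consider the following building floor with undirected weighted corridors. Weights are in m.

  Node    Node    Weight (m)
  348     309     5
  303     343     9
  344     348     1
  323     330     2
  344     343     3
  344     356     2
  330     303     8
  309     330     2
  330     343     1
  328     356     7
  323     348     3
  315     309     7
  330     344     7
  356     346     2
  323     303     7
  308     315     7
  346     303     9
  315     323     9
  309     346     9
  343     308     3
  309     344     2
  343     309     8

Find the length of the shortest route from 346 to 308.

Shortest distances from 346:
346: 0
356: 2  (via 346)
344: 4  (via 356)
348: 5  (via 344)
309: 6  (via 344)
343: 7  (via 344)
330: 8  (via 309)
323: 8  (via 348)
328: 9  (via 356)
303: 9  (via 346)
308: 10  (via 343)
Shortest route: 346–356–344–343–308 = 10 m.

10 m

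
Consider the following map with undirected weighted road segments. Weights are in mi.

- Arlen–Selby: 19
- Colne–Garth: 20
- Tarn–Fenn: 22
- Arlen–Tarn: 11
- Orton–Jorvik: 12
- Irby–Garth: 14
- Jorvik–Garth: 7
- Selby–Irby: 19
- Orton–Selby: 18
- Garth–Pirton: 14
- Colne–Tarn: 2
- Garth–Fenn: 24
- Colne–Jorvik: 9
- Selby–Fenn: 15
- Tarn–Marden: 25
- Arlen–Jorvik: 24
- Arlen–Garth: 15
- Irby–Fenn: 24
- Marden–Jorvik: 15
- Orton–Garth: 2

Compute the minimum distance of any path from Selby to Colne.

Settle nodes by increasing distance from Selby:
Selby: 0
Fenn: 15  (via Selby)
Orton: 18  (via Selby)
Arlen: 19  (via Selby)
Irby: 19  (via Selby)
Garth: 20  (via Orton)
Jorvik: 27  (via Garth)
Tarn: 30  (via Arlen)
Colne: 32  (via Tarn)
Shortest route: Selby → Arlen → Tarn → Colne = 32 mi.

32 mi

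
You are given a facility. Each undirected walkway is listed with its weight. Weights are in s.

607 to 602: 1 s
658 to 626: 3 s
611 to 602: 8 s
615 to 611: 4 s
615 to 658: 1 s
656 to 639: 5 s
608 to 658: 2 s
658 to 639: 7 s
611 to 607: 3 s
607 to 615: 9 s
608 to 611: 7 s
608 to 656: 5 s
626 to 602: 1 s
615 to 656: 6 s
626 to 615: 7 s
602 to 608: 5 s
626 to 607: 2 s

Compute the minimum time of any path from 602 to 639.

11 s

Running Dijkstra from 602:
602: 0
626: 1  (via 602)
607: 1  (via 602)
611: 4  (via 607)
658: 4  (via 626)
615: 5  (via 658)
608: 5  (via 602)
656: 10  (via 608)
639: 11  (via 658)
Shortest route: 602–626–658–639 = 11 s.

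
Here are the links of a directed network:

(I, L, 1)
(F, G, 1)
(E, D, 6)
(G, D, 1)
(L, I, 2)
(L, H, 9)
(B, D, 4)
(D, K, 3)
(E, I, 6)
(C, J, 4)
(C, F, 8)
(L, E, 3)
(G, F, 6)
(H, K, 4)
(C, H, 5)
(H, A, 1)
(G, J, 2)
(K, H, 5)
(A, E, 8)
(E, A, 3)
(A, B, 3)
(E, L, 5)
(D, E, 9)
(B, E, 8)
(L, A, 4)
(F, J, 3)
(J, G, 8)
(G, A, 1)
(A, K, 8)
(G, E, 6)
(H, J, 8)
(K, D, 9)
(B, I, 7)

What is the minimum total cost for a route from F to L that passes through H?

22

Shortest F→H: F–G–D–K–H = 10
Best H to L: H–A–B–I–L costing 12
Total via H: 10 + 12 = 22.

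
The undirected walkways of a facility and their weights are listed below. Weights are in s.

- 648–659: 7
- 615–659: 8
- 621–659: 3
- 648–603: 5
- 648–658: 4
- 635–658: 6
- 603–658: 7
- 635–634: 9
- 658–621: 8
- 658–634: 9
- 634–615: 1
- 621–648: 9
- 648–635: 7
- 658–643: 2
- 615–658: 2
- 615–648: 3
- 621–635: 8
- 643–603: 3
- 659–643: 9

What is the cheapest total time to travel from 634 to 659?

Candidate routes:
634–615–659: 1+8 = 9
634–615–648–659: 1+3+7 = 11
634–615–658–621–659: 1+2+8+3 = 14
Cheapest is 634–615–659 at 9 s.

9 s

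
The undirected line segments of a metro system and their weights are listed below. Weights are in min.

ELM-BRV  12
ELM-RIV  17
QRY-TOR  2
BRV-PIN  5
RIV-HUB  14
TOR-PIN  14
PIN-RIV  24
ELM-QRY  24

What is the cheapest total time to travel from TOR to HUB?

52 min

Running Dijkstra from TOR:
TOR: 0
QRY: 2  (via TOR)
PIN: 14  (via TOR)
BRV: 19  (via PIN)
ELM: 26  (via QRY)
RIV: 38  (via PIN)
HUB: 52  (via RIV)
Shortest route: TOR → PIN → RIV → HUB = 52 min.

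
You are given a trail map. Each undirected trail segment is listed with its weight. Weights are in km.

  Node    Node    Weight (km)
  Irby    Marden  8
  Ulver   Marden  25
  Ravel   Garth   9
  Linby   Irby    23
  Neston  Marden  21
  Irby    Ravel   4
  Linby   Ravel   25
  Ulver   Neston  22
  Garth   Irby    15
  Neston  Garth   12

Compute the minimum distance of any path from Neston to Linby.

Settle nodes by increasing distance from Neston:
Neston: 0
Garth: 12  (via Neston)
Ravel: 21  (via Garth)
Marden: 21  (via Neston)
Ulver: 22  (via Neston)
Irby: 25  (via Ravel)
Linby: 46  (via Ravel)
Shortest route: Neston–Garth–Ravel–Linby = 46 km.

46 km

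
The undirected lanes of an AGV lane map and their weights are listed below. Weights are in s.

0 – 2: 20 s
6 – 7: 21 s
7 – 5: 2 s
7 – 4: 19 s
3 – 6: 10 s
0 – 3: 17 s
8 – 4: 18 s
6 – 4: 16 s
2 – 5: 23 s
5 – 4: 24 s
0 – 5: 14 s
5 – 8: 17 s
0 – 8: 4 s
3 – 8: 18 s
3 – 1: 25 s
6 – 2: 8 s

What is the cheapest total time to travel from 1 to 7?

56 s

Shortest distances from 1:
1: 0
3: 25  (via 1)
6: 35  (via 3)
0: 42  (via 3)
2: 43  (via 6)
8: 43  (via 3)
4: 51  (via 6)
5: 56  (via 0)
7: 56  (via 6)
Shortest route: 1 → 3 → 6 → 7 = 56 s.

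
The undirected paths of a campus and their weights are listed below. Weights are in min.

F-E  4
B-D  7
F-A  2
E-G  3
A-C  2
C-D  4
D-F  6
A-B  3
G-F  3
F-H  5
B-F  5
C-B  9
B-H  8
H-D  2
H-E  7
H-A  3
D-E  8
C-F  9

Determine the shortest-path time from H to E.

Shortest distances from H:
H: 0
D: 2  (via H)
A: 3  (via H)
C: 5  (via A)
F: 5  (via H)
B: 6  (via A)
E: 7  (via H)
Shortest route: H–E = 7 min.

7 min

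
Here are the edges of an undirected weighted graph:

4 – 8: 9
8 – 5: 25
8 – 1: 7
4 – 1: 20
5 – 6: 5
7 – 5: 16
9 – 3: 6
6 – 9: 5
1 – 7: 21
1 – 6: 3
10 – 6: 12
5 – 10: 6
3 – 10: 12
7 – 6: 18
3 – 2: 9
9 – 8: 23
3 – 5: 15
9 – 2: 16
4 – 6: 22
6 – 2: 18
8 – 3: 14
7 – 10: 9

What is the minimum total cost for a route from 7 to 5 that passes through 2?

Shortest 7→2: 7 → 10 → 3 → 2 = 30
Best 2 to 5: 2 → 6 → 5 costing 23
Total via 2: 30 + 23 = 53.

53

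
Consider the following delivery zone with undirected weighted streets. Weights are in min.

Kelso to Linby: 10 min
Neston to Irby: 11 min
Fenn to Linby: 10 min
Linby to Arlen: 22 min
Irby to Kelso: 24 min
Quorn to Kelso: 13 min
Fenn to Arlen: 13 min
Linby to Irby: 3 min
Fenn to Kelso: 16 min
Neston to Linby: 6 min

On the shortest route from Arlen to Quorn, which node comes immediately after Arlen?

Fenn

Candidate routes:
Arlen - Linby - Fenn - Kelso - Quorn: 22+10+16+13 = 61
Arlen - Linby - Kelso - Quorn: 22+10+13 = 45
Arlen - Fenn - Kelso - Quorn: 13+16+13 = 42
Arlen - Fenn - Linby - Kelso - Quorn: 13+10+10+13 = 46
The minimum is 42 min via Arlen - Fenn - Kelso - Quorn.
So from Arlen the first move is to Fenn.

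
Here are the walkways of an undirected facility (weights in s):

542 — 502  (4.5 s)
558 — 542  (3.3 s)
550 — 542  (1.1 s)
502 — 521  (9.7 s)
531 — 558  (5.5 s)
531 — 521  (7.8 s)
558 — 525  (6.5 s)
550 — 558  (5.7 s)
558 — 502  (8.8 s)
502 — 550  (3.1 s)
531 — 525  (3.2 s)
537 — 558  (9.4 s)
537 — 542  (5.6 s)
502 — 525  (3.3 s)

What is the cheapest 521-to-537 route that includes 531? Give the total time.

22.2 s

Shortest 521→531: 521 → 531 = 7.8
Shortest 531→537: 531 → 558 → 542 → 537 = 14.4
Total via 531: 7.8 + 14.4 = 22.2 s.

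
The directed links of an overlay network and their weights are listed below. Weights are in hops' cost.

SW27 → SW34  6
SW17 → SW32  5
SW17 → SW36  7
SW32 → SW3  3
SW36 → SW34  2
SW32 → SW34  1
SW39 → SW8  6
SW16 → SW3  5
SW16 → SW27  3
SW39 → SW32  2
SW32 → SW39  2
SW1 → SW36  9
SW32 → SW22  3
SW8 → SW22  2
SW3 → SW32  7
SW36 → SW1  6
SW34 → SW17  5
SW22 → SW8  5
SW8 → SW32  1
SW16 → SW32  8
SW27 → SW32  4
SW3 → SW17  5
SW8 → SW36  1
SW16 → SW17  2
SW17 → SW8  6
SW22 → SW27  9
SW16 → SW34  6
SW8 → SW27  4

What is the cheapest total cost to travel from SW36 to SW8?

13 hops' cost

Candidate routes:
SW36–SW34–SW17–SW32–SW22–SW8: 2+5+5+3+5 = 20
SW36–SW34–SW17–SW8: 2+5+6 = 13
The minimum is 13 hops' cost via SW36–SW34–SW17–SW8.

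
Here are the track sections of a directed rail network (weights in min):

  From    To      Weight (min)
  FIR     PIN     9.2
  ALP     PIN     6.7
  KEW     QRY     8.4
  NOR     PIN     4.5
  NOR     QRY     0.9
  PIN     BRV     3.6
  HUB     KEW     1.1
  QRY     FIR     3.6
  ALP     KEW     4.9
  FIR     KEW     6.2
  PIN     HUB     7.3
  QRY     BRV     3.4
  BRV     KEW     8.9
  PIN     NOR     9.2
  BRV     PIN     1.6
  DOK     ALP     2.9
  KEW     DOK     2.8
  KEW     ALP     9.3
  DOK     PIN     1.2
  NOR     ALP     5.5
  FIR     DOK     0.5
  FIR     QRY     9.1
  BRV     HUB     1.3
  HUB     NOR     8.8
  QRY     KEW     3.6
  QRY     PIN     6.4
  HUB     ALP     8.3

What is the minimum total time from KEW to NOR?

13.2 min

Shortest distances from KEW:
KEW: 0
DOK: 2.8  (via KEW)
PIN: 4  (via DOK)
ALP: 5.7  (via DOK)
BRV: 7.6  (via PIN)
QRY: 8.4  (via KEW)
HUB: 8.9  (via BRV)
FIR: 12  (via QRY)
NOR: 13.2  (via PIN)
Shortest route: KEW → DOK → PIN → NOR = 13.2 min.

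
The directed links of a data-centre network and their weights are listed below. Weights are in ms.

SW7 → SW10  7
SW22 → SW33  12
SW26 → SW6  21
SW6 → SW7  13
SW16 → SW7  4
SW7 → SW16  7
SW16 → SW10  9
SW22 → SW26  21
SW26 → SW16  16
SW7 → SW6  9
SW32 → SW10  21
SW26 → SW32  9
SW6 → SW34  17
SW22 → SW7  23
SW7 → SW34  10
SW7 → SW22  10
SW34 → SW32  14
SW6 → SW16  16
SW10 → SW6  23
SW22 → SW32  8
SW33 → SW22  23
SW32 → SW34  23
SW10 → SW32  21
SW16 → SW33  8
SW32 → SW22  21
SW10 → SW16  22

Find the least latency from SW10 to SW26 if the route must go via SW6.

67 ms

Shortest SW10→SW6: SW10 → SW6 = 23
Best SW6 to SW26: SW6 → SW7 → SW22 → SW26 costing 44
Total via SW6: 23 + 44 = 67 ms.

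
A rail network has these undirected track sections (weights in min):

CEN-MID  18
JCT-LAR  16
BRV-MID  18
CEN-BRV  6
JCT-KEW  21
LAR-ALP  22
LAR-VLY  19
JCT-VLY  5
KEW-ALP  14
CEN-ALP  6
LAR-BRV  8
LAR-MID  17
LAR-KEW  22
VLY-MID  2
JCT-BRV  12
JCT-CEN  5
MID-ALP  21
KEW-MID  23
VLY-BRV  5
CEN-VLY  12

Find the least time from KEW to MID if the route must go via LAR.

Best KEW to LAR: KEW → LAR costing 22
Best LAR to MID: LAR → BRV → VLY → MID costing 15
Total via LAR: 22 + 15 = 37 min.

37 min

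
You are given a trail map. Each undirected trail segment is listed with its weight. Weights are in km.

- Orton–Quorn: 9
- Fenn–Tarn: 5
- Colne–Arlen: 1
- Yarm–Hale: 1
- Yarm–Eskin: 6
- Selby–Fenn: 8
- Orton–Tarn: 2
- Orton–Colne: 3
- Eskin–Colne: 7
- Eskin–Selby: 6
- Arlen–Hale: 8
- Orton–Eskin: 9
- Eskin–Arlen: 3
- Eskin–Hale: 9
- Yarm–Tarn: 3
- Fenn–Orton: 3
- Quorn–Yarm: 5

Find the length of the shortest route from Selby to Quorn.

Running Dijkstra from Selby:
Selby: 0
Eskin: 6  (via Selby)
Fenn: 8  (via Selby)
Arlen: 9  (via Eskin)
Colne: 10  (via Arlen)
Orton: 11  (via Fenn)
Yarm: 12  (via Eskin)
Hale: 13  (via Yarm)
Tarn: 13  (via Fenn)
Quorn: 17  (via Yarm)
Shortest route: Selby → Eskin → Yarm → Quorn = 17 km.

17 km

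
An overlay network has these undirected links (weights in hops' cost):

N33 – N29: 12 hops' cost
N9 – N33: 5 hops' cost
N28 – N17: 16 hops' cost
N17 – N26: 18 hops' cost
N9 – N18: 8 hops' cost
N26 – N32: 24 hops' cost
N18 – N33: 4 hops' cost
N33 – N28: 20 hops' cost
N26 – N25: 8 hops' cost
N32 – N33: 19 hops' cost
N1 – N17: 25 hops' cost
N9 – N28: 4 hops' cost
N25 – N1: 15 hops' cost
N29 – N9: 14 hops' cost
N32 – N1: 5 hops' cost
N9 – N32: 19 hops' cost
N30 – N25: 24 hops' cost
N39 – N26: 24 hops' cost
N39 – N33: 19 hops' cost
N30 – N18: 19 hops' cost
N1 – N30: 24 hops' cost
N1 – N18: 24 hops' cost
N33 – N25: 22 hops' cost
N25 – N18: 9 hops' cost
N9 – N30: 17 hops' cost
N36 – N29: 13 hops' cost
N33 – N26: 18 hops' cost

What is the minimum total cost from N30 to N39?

41 hops' cost

Enumerating some paths:
N30 - N9 - N33 - N39: 17+5+19 = 41
N30 - N18 - N33 - N39: 19+4+19 = 42
Cheapest is N30 - N9 - N33 - N39 at 41 hops' cost.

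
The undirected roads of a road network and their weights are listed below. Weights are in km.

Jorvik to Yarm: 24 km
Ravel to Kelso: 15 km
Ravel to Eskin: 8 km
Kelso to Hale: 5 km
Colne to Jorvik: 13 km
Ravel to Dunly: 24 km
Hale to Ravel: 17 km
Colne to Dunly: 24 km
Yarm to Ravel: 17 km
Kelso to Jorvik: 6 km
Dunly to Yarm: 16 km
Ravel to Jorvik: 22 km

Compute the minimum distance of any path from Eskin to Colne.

42 km

Shortest distances from Eskin:
Eskin: 0
Ravel: 8  (via Eskin)
Kelso: 23  (via Ravel)
Hale: 25  (via Ravel)
Yarm: 25  (via Ravel)
Jorvik: 29  (via Kelso)
Dunly: 32  (via Ravel)
Colne: 42  (via Jorvik)
Shortest route: Eskin → Ravel → Kelso → Jorvik → Colne = 42 km.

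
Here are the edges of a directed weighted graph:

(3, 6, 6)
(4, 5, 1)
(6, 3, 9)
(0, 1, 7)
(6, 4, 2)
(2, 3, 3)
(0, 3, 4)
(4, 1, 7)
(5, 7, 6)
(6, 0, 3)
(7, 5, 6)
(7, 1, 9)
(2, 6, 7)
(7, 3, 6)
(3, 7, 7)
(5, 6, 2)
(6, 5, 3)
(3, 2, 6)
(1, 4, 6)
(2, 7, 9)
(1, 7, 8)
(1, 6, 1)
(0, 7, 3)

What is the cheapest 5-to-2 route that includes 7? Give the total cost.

Shortest 5→7: 5–7 = 6
Shortest 7→2: 7–3–2 = 12
Total via 7: 6 + 12 = 18.

18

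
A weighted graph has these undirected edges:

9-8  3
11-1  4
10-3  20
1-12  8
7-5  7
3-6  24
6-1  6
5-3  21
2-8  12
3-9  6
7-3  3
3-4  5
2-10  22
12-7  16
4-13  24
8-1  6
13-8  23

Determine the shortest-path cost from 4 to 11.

Compare a few routes:
4–3–9–8–1–11: 5+6+3+6+4 = 24
4–3–7–12–1–11: 5+3+16+8+4 = 36
4–3–6–1–11: 5+24+6+4 = 39
Cheapest is 4–3–9–8–1–11 at 24.

24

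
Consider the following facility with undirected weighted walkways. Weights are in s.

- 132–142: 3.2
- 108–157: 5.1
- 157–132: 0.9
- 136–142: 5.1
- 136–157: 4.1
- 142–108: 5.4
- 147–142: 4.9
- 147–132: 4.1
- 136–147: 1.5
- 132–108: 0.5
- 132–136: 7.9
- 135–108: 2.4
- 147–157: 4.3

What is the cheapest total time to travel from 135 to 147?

7 s

Compare a few routes:
135–108–132–157–147: 2.4+0.5+0.9+4.3 = 8.1
135–108–132–147: 2.4+0.5+4.1 = 7
The minimum is 7 s via 135–108–132–147.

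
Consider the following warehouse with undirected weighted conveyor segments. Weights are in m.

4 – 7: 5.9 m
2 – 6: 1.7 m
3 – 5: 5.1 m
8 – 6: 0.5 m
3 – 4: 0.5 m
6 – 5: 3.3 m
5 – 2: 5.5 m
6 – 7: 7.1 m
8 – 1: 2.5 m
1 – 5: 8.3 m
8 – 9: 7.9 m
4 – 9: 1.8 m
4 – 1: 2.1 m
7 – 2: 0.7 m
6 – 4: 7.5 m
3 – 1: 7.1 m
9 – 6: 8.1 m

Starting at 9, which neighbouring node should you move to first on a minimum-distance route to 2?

Candidate routes:
9–4–7–2: 1.8+5.9+0.7 = 8.4
9–6–2: 8.1+1.7 = 9.8
9–4–1–8–6–2: 1.8+2.1+2.5+0.5+1.7 = 8.6
Cheapest is 9–4–7–2 at 8.4 m.
So from 9 the first move is to 4.

4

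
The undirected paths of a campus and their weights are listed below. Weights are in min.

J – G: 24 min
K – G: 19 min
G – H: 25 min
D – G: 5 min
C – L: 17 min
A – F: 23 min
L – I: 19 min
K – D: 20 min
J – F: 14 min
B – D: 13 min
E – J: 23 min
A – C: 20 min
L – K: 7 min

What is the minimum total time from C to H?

68 min

Compare a few routes:
C → L → K → G → H: 17+7+19+25 = 68
C → A → F → J → G → H: 20+23+14+24+25 = 106
C → L → K → D → G → H: 17+7+20+5+25 = 74
The minimum is 68 min via C → L → K → G → H.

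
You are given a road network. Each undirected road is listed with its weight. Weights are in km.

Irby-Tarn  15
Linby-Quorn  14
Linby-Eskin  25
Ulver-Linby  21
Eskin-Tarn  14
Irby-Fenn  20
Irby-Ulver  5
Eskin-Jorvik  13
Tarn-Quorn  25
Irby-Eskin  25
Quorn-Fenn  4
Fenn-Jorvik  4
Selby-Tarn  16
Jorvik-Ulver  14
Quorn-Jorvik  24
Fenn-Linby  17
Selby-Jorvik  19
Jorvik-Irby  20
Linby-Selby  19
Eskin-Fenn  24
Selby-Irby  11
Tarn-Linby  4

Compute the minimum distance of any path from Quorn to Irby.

Settle nodes by increasing distance from Quorn:
Quorn: 0
Fenn: 4  (via Quorn)
Jorvik: 8  (via Fenn)
Linby: 14  (via Quorn)
Tarn: 18  (via Linby)
Eskin: 21  (via Jorvik)
Ulver: 22  (via Jorvik)
Irby: 24  (via Fenn)
Shortest route: Quorn → Fenn → Irby = 24 km.

24 km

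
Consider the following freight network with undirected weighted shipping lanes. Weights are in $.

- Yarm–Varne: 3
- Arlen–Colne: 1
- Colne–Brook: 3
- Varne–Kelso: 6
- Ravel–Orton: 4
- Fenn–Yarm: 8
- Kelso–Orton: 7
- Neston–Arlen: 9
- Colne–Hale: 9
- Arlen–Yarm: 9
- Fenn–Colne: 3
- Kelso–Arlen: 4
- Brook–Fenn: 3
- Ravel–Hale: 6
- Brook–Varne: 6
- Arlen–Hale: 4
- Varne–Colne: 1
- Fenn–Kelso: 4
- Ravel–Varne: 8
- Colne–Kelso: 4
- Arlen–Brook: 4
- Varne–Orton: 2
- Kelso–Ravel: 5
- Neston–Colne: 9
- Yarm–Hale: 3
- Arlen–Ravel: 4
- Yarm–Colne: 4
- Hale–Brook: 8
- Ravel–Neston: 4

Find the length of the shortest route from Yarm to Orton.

Shortest distances from Yarm:
Yarm: 0
Varne: 3  (via Yarm)
Hale: 3  (via Yarm)
Colne: 4  (via Yarm)
Arlen: 5  (via Colne)
Orton: 5  (via Varne)
Shortest route: Yarm–Varne–Orton = $5.

$5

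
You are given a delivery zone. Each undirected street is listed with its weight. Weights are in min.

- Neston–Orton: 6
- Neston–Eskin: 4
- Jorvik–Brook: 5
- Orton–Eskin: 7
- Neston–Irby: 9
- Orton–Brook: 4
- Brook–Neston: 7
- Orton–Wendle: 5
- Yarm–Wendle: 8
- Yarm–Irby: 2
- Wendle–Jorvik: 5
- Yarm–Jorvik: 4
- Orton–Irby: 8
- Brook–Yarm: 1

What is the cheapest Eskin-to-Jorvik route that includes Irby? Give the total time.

19 min

Shortest Eskin→Irby: Eskin → Neston → Irby = 13
Shortest Irby→Jorvik: Irby → Yarm → Jorvik = 6
Total via Irby: 13 + 6 = 19 min.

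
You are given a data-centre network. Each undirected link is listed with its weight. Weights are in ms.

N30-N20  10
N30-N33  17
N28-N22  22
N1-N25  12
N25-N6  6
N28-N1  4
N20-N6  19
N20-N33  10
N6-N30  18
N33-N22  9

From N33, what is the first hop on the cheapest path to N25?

N20

Candidate routes:
N33 - N20 - N30 - N6 - N25: 10+10+18+6 = 44
N33 - N22 - N28 - N1 - N25: 9+22+4+12 = 47
N33 - N20 - N6 - N25: 10+19+6 = 35
N33 - N30 - N6 - N25: 17+18+6 = 41
The minimum is 35 ms via N33 - N20 - N6 - N25.
So from N33 the first move is to N20.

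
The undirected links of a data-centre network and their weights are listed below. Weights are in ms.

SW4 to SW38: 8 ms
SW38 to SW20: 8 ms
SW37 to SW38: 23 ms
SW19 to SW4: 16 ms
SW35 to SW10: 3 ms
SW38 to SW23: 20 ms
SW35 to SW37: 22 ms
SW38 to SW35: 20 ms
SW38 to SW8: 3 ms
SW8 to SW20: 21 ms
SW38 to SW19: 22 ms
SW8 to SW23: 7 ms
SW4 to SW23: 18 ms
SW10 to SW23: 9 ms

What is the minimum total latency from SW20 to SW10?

Settle nodes by increasing distance from SW20:
SW20: 0
SW38: 8  (via SW20)
SW8: 11  (via SW38)
SW4: 16  (via SW38)
SW23: 18  (via SW8)
SW10: 27  (via SW23)
Shortest route: SW20 → SW38 → SW8 → SW23 → SW10 = 27 ms.

27 ms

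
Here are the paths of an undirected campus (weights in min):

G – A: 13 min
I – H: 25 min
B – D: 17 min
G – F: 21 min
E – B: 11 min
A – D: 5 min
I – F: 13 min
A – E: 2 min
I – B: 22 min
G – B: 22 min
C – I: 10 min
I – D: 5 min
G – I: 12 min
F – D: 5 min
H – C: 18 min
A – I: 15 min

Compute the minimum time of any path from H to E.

Enumerating some paths:
H → I → A → E: 25+15+2 = 42
H → C → I → D → A → E: 18+10+5+5+2 = 40
H → I → D → A → E: 25+5+5+2 = 37
Cheapest is H → I → D → A → E at 37 min.

37 min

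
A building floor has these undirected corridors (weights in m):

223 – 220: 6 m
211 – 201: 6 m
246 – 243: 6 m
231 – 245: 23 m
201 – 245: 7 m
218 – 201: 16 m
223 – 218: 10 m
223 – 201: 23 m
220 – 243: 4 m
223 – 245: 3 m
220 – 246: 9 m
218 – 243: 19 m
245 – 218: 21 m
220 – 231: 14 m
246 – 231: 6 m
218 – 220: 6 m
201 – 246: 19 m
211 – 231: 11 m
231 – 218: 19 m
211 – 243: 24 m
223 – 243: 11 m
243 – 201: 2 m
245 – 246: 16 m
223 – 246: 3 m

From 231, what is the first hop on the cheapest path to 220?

220

Candidate routes:
231–220: 14 = 14
231–246–243–220: 6+6+4 = 16
231–246–220: 6+9 = 15
231–246–223–220: 6+3+6 = 15
Cheapest is 231–220 at 14 m.
So from 231 the first move is to 220.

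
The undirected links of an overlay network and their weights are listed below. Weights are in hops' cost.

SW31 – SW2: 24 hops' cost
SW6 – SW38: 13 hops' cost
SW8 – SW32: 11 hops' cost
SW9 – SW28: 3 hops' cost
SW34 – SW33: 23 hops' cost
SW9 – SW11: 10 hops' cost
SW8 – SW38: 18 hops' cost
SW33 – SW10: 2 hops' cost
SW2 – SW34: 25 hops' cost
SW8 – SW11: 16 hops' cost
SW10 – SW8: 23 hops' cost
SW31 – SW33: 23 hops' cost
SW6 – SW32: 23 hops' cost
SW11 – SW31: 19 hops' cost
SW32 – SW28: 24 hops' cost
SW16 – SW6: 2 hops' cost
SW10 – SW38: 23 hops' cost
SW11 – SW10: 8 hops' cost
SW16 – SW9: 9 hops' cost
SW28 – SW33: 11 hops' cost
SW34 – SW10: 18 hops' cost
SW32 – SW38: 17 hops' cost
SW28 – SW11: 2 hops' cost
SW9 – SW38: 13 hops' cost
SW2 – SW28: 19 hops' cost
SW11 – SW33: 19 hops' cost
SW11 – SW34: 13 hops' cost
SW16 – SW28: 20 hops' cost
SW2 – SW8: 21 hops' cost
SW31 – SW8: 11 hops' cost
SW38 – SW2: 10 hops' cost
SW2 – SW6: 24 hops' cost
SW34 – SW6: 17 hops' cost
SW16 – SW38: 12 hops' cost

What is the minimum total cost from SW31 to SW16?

Enumerating some paths:
SW31 → SW8 → SW11 → SW28 → SW9 → SW16: 11+16+2+3+9 = 41
SW31 → SW11 → SW9 → SW16: 19+10+9 = 38
SW31 → SW11 → SW28 → SW9 → SW16: 19+2+3+9 = 33
Cheapest is SW31 → SW11 → SW28 → SW9 → SW16 at 33 hops' cost.

33 hops' cost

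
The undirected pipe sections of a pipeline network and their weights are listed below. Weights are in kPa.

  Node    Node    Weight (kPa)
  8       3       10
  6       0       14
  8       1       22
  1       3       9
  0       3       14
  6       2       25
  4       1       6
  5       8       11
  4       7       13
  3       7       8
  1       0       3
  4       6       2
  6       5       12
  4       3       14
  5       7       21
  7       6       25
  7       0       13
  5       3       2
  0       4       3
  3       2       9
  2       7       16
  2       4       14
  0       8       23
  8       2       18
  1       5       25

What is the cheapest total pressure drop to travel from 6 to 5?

Shortest distances from 6:
6: 0
4: 2  (via 6)
0: 5  (via 4)
1: 8  (via 4)
5: 12  (via 6)
Shortest route: 6–5 = 12 kPa.

12 kPa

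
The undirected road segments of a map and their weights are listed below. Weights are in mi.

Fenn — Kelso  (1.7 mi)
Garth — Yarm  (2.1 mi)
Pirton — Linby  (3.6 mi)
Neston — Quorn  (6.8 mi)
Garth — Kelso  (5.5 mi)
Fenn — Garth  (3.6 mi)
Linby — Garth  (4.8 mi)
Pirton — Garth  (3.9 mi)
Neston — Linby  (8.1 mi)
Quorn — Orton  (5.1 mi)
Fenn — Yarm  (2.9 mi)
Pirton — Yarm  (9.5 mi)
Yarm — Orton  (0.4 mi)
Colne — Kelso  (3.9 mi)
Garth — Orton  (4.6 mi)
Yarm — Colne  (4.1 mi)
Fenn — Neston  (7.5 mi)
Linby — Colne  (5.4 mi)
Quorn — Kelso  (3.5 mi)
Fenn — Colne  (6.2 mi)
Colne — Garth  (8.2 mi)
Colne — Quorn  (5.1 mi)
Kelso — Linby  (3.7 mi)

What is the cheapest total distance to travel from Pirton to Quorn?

Running Dijkstra from Pirton:
Pirton: 0
Linby: 3.6  (via Pirton)
Garth: 3.9  (via Pirton)
Yarm: 6  (via Garth)
Orton: 6.4  (via Yarm)
Kelso: 7.3  (via Linby)
Fenn: 7.5  (via Garth)
Colne: 9  (via Linby)
Quorn: 10.8  (via Kelso)
Shortest route: Pirton–Linby–Kelso–Quorn = 10.8 mi.

10.8 mi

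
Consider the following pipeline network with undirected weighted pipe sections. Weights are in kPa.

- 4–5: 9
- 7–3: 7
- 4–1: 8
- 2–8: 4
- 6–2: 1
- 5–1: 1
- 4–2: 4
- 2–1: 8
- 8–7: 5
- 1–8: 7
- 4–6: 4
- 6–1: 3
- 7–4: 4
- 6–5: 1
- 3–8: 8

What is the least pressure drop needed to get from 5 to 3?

14 kPa

Enumerating some paths:
5 → 6 → 2 → 8 → 3: 1+1+4+8 = 14
5 → 6 → 4 → 7 → 3: 1+4+4+7 = 16
5 → 1 → 8 → 3: 1+7+8 = 16
Cheapest is 5 → 6 → 2 → 8 → 3 at 14 kPa.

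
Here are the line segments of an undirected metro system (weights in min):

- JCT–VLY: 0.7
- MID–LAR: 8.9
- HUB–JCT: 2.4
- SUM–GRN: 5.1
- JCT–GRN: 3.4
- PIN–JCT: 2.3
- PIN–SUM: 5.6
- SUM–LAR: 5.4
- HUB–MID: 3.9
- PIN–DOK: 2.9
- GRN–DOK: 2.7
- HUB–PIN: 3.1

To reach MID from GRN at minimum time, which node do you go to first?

JCT

Enumerating some paths:
GRN → DOK → PIN → HUB → MID: 2.7+2.9+3.1+3.9 = 12.6
GRN → JCT → HUB → MID: 3.4+2.4+3.9 = 9.7
GRN → JCT → PIN → HUB → MID: 3.4+2.3+3.1+3.9 = 12.7
Cheapest is GRN → JCT → HUB → MID at 9.7 min.
So from GRN the first move is to JCT.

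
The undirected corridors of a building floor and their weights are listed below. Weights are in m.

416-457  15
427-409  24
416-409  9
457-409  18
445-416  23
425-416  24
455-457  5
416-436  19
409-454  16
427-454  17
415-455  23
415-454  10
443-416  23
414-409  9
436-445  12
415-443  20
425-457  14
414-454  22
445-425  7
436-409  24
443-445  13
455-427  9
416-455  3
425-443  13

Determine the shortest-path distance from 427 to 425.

Compare a few routes:
427 → 455 → 457 → 425: 9+5+14 = 28
427 → 455 → 416 → 425: 9+3+24 = 36
The minimum is 28 m via 427 → 455 → 457 → 425.

28 m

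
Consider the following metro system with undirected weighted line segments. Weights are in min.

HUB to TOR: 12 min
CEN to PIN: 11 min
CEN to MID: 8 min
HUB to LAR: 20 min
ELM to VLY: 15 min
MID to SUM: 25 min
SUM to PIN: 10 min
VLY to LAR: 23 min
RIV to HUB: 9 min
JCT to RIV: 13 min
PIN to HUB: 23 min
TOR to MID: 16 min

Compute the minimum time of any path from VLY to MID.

Shortest distances from VLY:
VLY: 0
ELM: 15  (via VLY)
LAR: 23  (via VLY)
HUB: 43  (via LAR)
RIV: 52  (via HUB)
TOR: 55  (via HUB)
JCT: 65  (via RIV)
PIN: 66  (via HUB)
MID: 71  (via TOR)
Shortest route: VLY → LAR → HUB → TOR → MID = 71 min.

71 min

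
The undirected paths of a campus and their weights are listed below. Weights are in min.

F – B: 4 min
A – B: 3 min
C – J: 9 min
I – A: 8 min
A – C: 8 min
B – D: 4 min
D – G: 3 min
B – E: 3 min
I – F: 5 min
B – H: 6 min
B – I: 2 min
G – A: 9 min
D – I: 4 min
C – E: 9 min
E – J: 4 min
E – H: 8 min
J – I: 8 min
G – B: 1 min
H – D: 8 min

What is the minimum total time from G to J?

Enumerating some paths:
G–D–I–J: 3+4+8 = 15
G–B–E–J: 1+3+4 = 8
G–D–B–E–J: 3+4+3+4 = 14
G–B–I–J: 1+2+8 = 11
Cheapest is G–B–E–J at 8 min.

8 min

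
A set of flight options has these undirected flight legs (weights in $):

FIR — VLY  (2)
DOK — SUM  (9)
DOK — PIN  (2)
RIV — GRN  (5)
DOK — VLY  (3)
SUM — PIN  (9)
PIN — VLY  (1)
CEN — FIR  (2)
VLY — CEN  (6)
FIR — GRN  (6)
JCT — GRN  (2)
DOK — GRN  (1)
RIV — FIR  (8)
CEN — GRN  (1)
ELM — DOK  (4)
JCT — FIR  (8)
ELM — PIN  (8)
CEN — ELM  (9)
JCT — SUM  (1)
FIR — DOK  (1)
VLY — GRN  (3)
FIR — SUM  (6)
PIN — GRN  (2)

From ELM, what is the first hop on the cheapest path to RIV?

DOK

Candidate routes:
ELM → DOK → FIR → RIV: 4+1+8 = 13
ELM → DOK → PIN → GRN → RIV: 4+2+2+5 = 13
ELM → DOK → FIR → CEN → GRN → RIV: 4+1+2+1+5 = 13
ELM → DOK → GRN → RIV: 4+1+5 = 10
The minimum is $10 via ELM → DOK → GRN → RIV.
So from ELM the first move is to DOK.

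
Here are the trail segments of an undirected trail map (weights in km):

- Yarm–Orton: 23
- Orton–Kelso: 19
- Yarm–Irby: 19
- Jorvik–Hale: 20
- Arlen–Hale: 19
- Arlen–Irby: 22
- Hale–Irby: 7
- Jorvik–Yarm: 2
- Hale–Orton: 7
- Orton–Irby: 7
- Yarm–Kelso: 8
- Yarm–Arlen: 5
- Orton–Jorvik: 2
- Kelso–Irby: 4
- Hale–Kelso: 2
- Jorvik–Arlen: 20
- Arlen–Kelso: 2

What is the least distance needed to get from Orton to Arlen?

9 km

Shortest distances from Orton:
Orton: 0
Jorvik: 2  (via Orton)
Yarm: 4  (via Jorvik)
Irby: 7  (via Orton)
Hale: 7  (via Orton)
Kelso: 9  (via Hale)
Arlen: 9  (via Yarm)
Shortest route: Orton–Jorvik–Yarm–Arlen = 9 km.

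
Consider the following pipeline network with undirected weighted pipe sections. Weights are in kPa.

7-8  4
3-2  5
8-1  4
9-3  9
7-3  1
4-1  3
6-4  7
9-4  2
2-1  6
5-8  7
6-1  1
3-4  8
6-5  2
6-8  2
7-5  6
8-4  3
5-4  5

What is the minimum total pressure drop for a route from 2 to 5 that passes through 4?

Best 2 to 4: 2 → 1 → 4 costing 9
Shortest 4→5: 4 → 5 = 5
Total via 4: 9 + 5 = 14 kPa.

14 kPa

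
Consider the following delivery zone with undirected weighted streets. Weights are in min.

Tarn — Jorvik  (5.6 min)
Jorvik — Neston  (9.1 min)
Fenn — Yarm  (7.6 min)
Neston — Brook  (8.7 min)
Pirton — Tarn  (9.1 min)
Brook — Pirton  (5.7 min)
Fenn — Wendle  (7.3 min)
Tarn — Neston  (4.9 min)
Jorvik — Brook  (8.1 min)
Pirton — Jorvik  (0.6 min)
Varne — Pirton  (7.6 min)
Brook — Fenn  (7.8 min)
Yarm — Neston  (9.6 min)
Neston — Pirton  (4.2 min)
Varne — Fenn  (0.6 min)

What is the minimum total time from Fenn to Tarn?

Compare a few routes:
Fenn - Varne - Pirton - Tarn: 0.6+7.6+9.1 = 17.3
Fenn - Varne - Pirton - Neston - Tarn: 0.6+7.6+4.2+4.9 = 17.3
Fenn - Varne - Pirton - Jorvik - Tarn: 0.6+7.6+0.6+5.6 = 14.4
Cheapest is Fenn - Varne - Pirton - Jorvik - Tarn at 14.4 min.

14.4 min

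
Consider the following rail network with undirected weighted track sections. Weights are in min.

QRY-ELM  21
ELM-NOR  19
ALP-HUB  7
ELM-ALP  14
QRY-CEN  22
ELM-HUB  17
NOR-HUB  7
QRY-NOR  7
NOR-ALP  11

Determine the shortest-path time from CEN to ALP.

Compare a few routes:
CEN - QRY - NOR - ALP: 22+7+11 = 40
CEN - QRY - NOR - ELM - ALP: 22+7+19+14 = 62
CEN - QRY - NOR - HUB - ALP: 22+7+7+7 = 43
CEN - QRY - ELM - ALP: 22+21+14 = 57
Cheapest is CEN - QRY - NOR - ALP at 40 min.

40 min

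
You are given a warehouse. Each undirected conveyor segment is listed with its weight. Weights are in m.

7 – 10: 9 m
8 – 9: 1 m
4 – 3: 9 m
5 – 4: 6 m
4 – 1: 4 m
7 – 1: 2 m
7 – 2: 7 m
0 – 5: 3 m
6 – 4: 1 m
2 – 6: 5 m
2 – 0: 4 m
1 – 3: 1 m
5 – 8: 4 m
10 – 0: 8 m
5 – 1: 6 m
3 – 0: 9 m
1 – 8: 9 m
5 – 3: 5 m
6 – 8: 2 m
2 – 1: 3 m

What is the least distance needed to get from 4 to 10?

Running Dijkstra from 4:
4: 0
6: 1  (via 4)
8: 3  (via 6)
1: 4  (via 4)
9: 4  (via 8)
3: 5  (via 1)
2: 6  (via 6)
5: 6  (via 4)
7: 6  (via 1)
0: 9  (via 5)
10: 15  (via 7)
Shortest route: 4 → 1 → 7 → 10 = 15 m.

15 m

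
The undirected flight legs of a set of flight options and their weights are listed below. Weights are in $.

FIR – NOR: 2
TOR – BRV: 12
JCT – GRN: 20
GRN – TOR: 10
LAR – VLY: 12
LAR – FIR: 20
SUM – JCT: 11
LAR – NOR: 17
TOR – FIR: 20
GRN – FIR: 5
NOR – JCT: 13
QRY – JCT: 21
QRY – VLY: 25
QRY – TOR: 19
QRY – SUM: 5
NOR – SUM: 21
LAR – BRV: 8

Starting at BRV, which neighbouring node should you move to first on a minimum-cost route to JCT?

Candidate routes:
BRV → LAR → NOR → JCT: 8+17+13 = 38
BRV → TOR → GRN → FIR → NOR → JCT: 12+10+5+2+13 = 42
BRV → TOR → GRN → JCT: 12+10+20 = 42
BRV → LAR → FIR → NOR → JCT: 8+20+2+13 = 43
The minimum is $38 via BRV → LAR → NOR → JCT.
So from BRV the first move is to LAR.

LAR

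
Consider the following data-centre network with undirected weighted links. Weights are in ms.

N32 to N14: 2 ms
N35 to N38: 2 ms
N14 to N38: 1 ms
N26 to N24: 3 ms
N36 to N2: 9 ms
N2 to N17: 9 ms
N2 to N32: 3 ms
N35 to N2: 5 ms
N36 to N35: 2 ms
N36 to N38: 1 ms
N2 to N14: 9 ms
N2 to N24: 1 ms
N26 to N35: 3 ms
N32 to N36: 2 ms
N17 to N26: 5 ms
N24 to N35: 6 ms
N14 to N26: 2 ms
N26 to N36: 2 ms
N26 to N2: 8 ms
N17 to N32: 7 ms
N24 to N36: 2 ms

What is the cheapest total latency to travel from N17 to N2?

Settle nodes by increasing distance from N17:
N17: 0
N26: 5  (via N17)
N14: 7  (via N26)
N32: 7  (via N17)
N36: 7  (via N26)
N38: 8  (via N14)
N35: 8  (via N26)
N24: 8  (via N26)
N2: 9  (via N17)
Shortest route: N17–N2 = 9 ms.

9 ms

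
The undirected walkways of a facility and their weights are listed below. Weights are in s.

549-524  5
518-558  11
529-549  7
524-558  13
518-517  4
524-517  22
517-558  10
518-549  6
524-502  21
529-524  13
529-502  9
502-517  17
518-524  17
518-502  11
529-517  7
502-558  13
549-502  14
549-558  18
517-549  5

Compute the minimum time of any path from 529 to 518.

11 s

Shortest distances from 529:
529: 0
549: 7  (via 529)
517: 7  (via 529)
502: 9  (via 529)
518: 11  (via 517)
Shortest route: 529–517–518 = 11 s.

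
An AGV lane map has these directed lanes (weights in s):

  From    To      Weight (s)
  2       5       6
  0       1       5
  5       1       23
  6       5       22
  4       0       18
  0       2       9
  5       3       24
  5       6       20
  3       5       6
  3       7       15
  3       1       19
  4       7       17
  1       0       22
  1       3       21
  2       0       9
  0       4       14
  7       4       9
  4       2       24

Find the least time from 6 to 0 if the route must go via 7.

88 s

Shortest 6→7: 6–5–3–7 = 61
Best 7 to 0: 7–4–0 costing 27
Total via 7: 61 + 27 = 88 s.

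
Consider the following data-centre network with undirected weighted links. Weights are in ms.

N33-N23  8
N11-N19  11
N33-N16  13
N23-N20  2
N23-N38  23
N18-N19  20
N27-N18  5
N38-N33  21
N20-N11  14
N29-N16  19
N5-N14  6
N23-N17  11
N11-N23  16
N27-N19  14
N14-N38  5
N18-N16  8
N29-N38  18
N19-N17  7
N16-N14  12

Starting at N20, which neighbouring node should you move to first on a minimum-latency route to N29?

Candidate routes:
N20 → N23 → N33 → N16 → N29: 2+8+13+19 = 42
N20 → N23 → N38 → N29: 2+23+18 = 43
The minimum is 42 ms via N20 → N23 → N33 → N16 → N29.
So from N20 the first move is to N23.

N23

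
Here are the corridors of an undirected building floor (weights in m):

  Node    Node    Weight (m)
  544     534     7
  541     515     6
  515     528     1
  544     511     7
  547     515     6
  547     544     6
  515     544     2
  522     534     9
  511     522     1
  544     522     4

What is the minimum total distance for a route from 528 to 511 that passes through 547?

Shortest 528→547: 528–515–547 = 7
Best 547 to 511: 547–544–522–511 costing 11
Total via 547: 7 + 11 = 18 m.

18 m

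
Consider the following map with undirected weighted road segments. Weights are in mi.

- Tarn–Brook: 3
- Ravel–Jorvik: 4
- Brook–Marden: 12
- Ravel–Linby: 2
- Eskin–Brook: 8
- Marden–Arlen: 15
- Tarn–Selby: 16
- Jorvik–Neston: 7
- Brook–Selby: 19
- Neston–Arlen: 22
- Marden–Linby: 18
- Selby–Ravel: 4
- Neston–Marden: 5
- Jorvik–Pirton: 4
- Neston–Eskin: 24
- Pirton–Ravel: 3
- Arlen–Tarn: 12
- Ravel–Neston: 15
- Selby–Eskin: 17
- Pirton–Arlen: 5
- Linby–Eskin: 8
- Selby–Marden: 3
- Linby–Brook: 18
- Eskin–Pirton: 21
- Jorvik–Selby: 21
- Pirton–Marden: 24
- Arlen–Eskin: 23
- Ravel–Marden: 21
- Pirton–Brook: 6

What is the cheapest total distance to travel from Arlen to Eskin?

Running Dijkstra from Arlen:
Arlen: 0
Pirton: 5  (via Arlen)
Ravel: 8  (via Pirton)
Jorvik: 9  (via Pirton)
Linby: 10  (via Ravel)
Brook: 11  (via Pirton)
Selby: 12  (via Ravel)
Tarn: 12  (via Arlen)
Marden: 15  (via Arlen)
Neston: 16  (via Jorvik)
Eskin: 18  (via Linby)
Shortest route: Arlen–Pirton–Ravel–Linby–Eskin = 18 mi.

18 mi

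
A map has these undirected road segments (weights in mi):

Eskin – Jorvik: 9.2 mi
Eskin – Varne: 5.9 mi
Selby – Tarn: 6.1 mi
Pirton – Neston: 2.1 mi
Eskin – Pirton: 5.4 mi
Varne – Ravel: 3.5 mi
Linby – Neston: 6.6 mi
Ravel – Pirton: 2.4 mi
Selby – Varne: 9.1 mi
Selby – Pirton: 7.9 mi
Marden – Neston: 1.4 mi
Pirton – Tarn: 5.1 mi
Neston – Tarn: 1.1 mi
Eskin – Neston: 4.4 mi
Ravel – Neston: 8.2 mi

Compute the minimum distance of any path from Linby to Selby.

13.8 mi

Shortest distances from Linby:
Linby: 0
Neston: 6.6  (via Linby)
Tarn: 7.7  (via Neston)
Marden: 8  (via Neston)
Pirton: 8.7  (via Neston)
Eskin: 11  (via Neston)
Ravel: 11.1  (via Pirton)
Selby: 13.8  (via Tarn)
Shortest route: Linby–Neston–Tarn–Selby = 13.8 mi.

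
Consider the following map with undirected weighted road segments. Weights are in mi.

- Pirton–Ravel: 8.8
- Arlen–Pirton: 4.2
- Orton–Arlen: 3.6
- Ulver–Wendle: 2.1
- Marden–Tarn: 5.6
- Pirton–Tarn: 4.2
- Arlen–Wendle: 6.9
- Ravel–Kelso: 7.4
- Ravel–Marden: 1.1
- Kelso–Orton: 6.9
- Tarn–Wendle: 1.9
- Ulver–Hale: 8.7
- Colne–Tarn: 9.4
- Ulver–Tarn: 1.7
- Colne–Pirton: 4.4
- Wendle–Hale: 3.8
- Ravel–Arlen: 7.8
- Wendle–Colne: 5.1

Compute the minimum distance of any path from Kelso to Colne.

19.1 mi

Candidate routes:
Kelso → Ravel → Marden → Tarn → Wendle → Colne: 7.4+1.1+5.6+1.9+5.1 = 21.1
Kelso → Orton → Arlen → Pirton → Colne: 6.9+3.6+4.2+4.4 = 19.1
Kelso → Ravel → Pirton → Colne: 7.4+8.8+4.4 = 20.6
Cheapest is Kelso → Orton → Arlen → Pirton → Colne at 19.1 mi.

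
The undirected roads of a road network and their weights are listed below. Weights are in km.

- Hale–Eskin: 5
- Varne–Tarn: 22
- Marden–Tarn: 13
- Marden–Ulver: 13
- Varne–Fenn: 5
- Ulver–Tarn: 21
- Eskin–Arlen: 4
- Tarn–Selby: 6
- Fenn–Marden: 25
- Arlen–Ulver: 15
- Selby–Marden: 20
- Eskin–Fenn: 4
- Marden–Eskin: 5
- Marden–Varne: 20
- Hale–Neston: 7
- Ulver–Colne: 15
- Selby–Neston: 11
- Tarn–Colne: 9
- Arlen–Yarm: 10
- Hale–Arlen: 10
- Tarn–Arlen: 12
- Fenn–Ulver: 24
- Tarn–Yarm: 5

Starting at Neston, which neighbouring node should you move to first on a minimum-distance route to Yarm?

Enumerating some paths:
Neston–Selby–Tarn–Yarm: 11+6+5 = 22
Neston–Hale–Arlen–Yarm: 7+10+10 = 27
Neston–Hale–Eskin–Arlen–Yarm: 7+5+4+10 = 26
The minimum is 22 km via Neston–Selby–Tarn–Yarm.
So from Neston the first move is to Selby.

Selby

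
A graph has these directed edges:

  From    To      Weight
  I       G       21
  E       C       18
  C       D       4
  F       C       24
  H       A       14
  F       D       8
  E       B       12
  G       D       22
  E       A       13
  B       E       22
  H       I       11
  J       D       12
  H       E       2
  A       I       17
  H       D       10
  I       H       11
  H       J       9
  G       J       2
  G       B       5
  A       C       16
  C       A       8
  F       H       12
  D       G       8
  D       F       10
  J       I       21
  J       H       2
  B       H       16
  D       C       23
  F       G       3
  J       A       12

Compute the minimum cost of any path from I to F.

31

Enumerating some paths:
I → H → J → D → F: 11+9+12+10 = 42
I → H → D → F: 11+10+10 = 31
Cheapest is I → H → D → F at 31.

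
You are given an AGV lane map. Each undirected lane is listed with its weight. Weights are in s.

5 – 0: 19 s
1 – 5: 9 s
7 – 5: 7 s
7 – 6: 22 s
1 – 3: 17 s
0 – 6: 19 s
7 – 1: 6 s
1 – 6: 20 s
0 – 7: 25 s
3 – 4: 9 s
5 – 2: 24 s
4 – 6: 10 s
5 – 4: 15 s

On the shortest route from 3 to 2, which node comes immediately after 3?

4

Enumerating some paths:
3 → 4 → 5 → 2: 9+15+24 = 48
3 → 1 → 7 → 5 → 2: 17+6+7+24 = 54
3 → 4 → 6 → 1 → 5 → 2: 9+10+20+9+24 = 72
3 → 1 → 5 → 2: 17+9+24 = 50
Cheapest is 3 → 4 → 5 → 2 at 48 s.
So from 3 the first move is to 4.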